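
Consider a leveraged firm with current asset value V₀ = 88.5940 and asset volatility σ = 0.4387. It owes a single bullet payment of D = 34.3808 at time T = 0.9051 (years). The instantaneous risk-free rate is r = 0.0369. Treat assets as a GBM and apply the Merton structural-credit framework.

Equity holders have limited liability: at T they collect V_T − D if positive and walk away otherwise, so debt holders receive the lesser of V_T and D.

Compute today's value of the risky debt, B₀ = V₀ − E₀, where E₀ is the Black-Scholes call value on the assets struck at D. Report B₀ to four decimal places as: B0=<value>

d₁ = [ln(V₀/D) + (r + σ²/2)T] / (σ√T)
   = [ln(88.5940/34.3808) + (0.0369 + 0.5·0.4387²)·0.9051] / (0.4387·√0.9051)
   = [0.946566 + 0.120495] / 0.417365 = 2.556662
d₂ = d₁ − σ√T = 2.556662 − 0.417365 = 2.139297
N(d₁) = 0.994716,  N(d₂) = 0.983794,  e^(−rT) = 0.967153
E₀ = V₀·N(d₁) − D·e^(−rT)·N(d₂)
   = 88.5940·0.994716 − 34.3808·0.967153·0.983794 = 55.413222
B₀ = V₀ − E₀ = 88.5940 − 55.413222 = 33.180778

B0=33.1808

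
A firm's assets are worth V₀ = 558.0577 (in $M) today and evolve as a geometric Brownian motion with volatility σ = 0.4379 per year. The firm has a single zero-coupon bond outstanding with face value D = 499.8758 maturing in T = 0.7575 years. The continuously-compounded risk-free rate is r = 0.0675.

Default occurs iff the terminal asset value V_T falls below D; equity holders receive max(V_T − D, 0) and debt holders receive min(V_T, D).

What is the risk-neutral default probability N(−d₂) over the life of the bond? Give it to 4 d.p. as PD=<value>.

d₁ = [ln(V₀/D) + (r + σ²/2)T] / (σ√T)
   = [ln(558.0577/499.8758) + (0.0675 + 0.5·0.4379²)·0.7575] / (0.4379·√0.7575)
   = [0.110103 + 0.123759] / 0.381124 = 0.613611
d₂ = d₁ − σ√T = 0.613611 − 0.381124 = 0.232487
risk-neutral PD = N(−d₂) = N(-0.232487) = 0.408080

PD=0.4081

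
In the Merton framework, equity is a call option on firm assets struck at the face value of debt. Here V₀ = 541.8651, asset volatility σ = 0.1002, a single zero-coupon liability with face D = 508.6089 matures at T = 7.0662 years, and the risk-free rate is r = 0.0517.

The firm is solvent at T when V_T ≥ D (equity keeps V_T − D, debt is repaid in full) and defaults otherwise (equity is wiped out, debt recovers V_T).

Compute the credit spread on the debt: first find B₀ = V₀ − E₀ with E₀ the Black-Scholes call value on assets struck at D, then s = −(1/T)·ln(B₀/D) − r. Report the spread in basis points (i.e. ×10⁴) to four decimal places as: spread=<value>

d₁ = [ln(V₀/D) + (r + σ²/2)T] / (σ√T)
   = [ln(541.8651/508.6089) + (0.0517 + 0.5·0.1002²)·7.0662] / (0.1002·√7.0662)
   = [0.063338 + 0.400795] / 0.266355 = 1.742535
d₂ = d₁ − σ√T = 1.742535 − 0.266355 = 1.476180
N(d₁) = 0.959293,  N(d₂) = 0.930052,  e^(−rT) = 0.693973
E₀ = V₀·N(d₁) − D·e^(−rT)·N(d₂)
   = 541.8651·0.959293 − 508.6089·0.693973·0.930052 = 191.535246
B₀ = V₀ − E₀ = 541.8651 − 191.535246 = 350.329854
spread = −(1/T)·ln(B₀/D) − r = −(1/7.0662)·ln(350.329854/508.6089) − 0.0517 = 0.00105880
in basis points: 0.00105880 × 10⁴ = 10.5880 bp

spread=10.5880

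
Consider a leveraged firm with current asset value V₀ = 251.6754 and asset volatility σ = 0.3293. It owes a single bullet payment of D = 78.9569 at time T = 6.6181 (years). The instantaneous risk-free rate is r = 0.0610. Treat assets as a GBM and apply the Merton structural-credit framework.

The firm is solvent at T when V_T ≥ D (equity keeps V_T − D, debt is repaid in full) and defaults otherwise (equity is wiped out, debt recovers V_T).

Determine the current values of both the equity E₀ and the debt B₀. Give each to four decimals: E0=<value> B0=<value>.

E0=200.1051 B0=51.5703

d₁ = [ln(V₀/D) + (r + σ²/2)T] / (σ√T)
   = [ln(251.6754/78.9569) + (0.0610 + 0.5·0.3293²)·6.6181] / (0.3293·√6.6181)
   = [1.159238 + 0.762532] / 0.847146 = 2.268523
d₂ = d₁ − σ√T = 2.268523 − 0.847146 = 1.421376
N(d₁) = 0.988351,  N(d₂) = 0.922396,  e^(−rT) = 0.667842
E₀ = V₀·N(d₁) − D·e^(−rT)·N(d₂)
   = 251.6754·0.988351 − 78.9569·0.667842·0.922396 = 200.105099
B₀ = V₀ − E₀ = 251.6754 − 200.105099 = 51.570301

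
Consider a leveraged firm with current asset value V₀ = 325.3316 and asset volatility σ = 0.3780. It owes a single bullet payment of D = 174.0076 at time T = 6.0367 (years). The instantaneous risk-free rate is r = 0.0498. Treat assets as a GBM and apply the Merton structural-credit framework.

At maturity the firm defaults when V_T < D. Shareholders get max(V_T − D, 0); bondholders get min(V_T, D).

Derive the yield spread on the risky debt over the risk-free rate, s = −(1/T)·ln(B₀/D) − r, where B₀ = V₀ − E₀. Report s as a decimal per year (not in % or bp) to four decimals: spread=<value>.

d₁ = [ln(V₀/D) + (r + σ²/2)T] / (σ√T)
   = [ln(325.3316/174.0076) + (0.0498 + 0.5·0.3780²)·6.0367] / (0.3780·√6.0367)
   = [0.625746 + 0.731902] / 0.928735 = 1.461825
d₂ = d₁ − σ√T = 1.461825 − 0.928735 = 0.533091
N(d₁) = 0.928105,  N(d₂) = 0.703015,  e^(−rT) = 0.740353
E₀ = V₀·N(d₁) − D·e^(−rT)·N(d₂)
   = 325.3316·0.928105 − 174.0076·0.740353·0.703015 = 211.374687
B₀ = V₀ − E₀ = 325.3316 − 211.374687 = 113.956913
spread = −(1/T)·ln(B₀/D) − r = −(1/6.0367)·ln(113.956913/174.0076) − 0.0498 = 0.02031754

spread=0.0203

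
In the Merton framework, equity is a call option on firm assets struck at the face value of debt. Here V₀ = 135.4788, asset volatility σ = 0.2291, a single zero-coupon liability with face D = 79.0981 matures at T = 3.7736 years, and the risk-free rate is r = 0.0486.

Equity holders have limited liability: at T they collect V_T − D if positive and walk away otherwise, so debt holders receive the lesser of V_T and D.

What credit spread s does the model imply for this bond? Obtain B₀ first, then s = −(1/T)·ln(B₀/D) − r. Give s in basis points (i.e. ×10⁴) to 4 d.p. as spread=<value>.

spread=36.9692

d₁ = [ln(V₀/D) + (r + σ²/2)T] / (σ√T)
   = [ln(135.4788/79.0981) + (0.0486 + 0.5·0.2291²)·3.7736] / (0.2291·√3.7736)
   = [0.538126 + 0.282429] / 0.445044 = 1.843762
d₂ = d₁ − σ√T = 1.843762 − 0.445044 = 1.398718
N(d₁) = 0.967391,  N(d₂) = 0.919051,  e^(−rT) = 0.832438
E₀ = V₀·N(d₁) − D·e^(−rT)·N(d₂)
   = 135.4788·0.967391 − 79.0981·0.832438·0.919051 = 70.546758
B₀ = V₀ − E₀ = 135.4788 − 70.546758 = 64.932042
spread = −(1/T)·ln(B₀/D) − r = −(1/3.7736)·ln(64.932042/79.0981) − 0.0486 = 0.00369692
in basis points: 0.00369692 × 10⁴ = 36.9692 bp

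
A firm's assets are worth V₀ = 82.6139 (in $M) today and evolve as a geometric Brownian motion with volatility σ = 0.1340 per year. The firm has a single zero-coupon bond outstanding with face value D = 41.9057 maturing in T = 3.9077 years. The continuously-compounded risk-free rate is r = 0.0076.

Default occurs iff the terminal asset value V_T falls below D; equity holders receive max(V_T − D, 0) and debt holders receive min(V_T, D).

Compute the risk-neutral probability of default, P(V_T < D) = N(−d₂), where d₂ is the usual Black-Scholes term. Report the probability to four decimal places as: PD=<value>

PD=0.0055

d₁ = [ln(V₀/D) + (r + σ²/2)T] / (σ√T)
   = [ln(82.6139/41.9057) + (0.0076 + 0.5·0.1340²)·3.9077] / (0.1340·√3.9077)
   = [0.678756 + 0.064782] / 0.264890 = 2.806970
d₂ = d₁ − σ√T = 2.806970 − 0.264890 = 2.542080
risk-neutral PD = N(−d₂) = N(-2.542080) = 0.005510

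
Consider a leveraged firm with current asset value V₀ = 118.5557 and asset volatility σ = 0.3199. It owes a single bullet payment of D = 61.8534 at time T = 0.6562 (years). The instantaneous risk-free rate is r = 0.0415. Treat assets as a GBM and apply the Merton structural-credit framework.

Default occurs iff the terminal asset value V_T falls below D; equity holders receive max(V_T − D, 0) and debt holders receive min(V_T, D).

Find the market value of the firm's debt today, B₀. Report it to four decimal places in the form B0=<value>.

B0=60.1615

d₁ = [ln(V₀/D) + (r + σ²/2)T] / (σ√T)
   = [ln(118.5557/61.8534) + (0.0415 + 0.5·0.3199²)·0.6562] / (0.3199·√0.6562)
   = [0.650616 + 0.060809] / 0.259139 = 2.745342
d₂ = d₁ − σ√T = 2.745342 − 0.259139 = 2.486204
N(d₁) = 0.996978,  N(d₂) = 0.993544,  e^(−rT) = 0.973135
E₀ = V₀·N(d₁) − D·e^(−rT)·N(d₂)
   = 118.5557·0.996978 − 61.8534·0.973135·0.993544 = 58.394240
B₀ = V₀ − E₀ = 118.5557 − 58.394240 = 60.161460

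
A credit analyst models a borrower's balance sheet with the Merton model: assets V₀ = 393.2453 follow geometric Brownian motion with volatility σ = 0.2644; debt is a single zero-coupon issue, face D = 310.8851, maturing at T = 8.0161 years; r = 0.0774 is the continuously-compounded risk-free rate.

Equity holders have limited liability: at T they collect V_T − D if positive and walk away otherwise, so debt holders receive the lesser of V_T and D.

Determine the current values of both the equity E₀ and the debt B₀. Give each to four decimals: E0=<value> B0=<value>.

E0=237.6278 B0=155.6175

d₁ = [ln(V₀/D) + (r + σ²/2)T] / (σ√T)
   = [ln(393.2453/310.8851) + (0.0774 + 0.5·0.2644²)·8.0161] / (0.2644·√8.0161)
   = [0.235010 + 0.900638] / 0.748588 = 1.517054
d₂ = d₁ − σ√T = 1.517054 − 0.748588 = 0.768465
N(d₁) = 0.935373,  N(d₂) = 0.778895,  e^(−rT) = 0.537704
E₀ = V₀·N(d₁) − D·e^(−rT)·N(d₂)
   = 393.2453·0.935373 − 310.8851·0.537704·0.778895 = 237.627819
B₀ = V₀ − E₀ = 393.2453 − 237.627819 = 155.617481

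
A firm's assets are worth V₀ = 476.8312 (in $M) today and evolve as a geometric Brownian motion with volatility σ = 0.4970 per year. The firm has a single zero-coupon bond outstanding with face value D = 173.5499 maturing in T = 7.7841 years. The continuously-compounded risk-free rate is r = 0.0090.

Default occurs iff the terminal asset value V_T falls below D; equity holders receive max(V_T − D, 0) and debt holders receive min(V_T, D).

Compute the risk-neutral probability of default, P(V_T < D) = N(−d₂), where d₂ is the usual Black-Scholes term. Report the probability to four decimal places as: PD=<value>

d₁ = [ln(V₀/D) + (r + σ²/2)T] / (σ√T)
   = [ln(476.8312/173.5499) + (0.0090 + 0.5·0.4970²)·7.7841] / (0.4970·√7.7841)
   = [1.010697 + 1.031428] / 1.386630 = 1.472726
d₂ = d₁ − σ√T = 1.472726 − 1.386630 = 0.086096
risk-neutral PD = N(−d₂) = N(-0.086096) = 0.465695

PD=0.4657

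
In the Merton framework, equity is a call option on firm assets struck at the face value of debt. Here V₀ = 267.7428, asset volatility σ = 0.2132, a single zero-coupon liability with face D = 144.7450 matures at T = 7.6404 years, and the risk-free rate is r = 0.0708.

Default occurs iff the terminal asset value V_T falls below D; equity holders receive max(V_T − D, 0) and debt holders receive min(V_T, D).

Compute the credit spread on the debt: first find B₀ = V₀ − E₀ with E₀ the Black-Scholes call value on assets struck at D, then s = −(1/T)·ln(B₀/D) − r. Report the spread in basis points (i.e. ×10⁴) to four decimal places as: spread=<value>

d₁ = [ln(V₀/D) + (r + σ²/2)T] / (σ√T)
   = [ln(267.7428/144.7450) + (0.0708 + 0.5·0.2132²)·7.6404] / (0.2132·√7.6404)
   = [0.615053 + 0.714585] / 0.589312 = 2.256255
d₂ = d₁ − σ√T = 2.256255 − 0.589312 = 1.666943
N(d₁) = 0.987973,  N(d₂) = 0.952237,  e^(−rT) = 0.582201
E₀ = V₀·N(d₁) − D·e^(−rT)·N(d₂)
   = 267.7428·0.987973 − 144.7450·0.582201·0.952237 = 184.276957
B₀ = V₀ − E₀ = 267.7428 − 184.276957 = 83.465843
spread = −(1/T)·ln(B₀/D) − r = −(1/7.6404)·ln(83.465843/144.7450) − 0.0708 = 0.00125593
in basis points: 0.00125593 × 10⁴ = 12.5593 bp

spread=12.5593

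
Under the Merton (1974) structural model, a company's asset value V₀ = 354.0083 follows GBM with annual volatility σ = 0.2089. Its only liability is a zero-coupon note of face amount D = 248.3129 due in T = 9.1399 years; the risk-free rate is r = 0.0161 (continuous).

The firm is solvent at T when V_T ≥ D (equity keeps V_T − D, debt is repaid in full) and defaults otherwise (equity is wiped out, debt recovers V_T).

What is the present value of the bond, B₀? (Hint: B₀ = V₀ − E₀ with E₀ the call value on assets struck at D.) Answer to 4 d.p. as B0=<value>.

d₁ = [ln(V₀/D) + (r + σ²/2)T] / (σ√T)
   = [ln(354.0083/248.3129) + (0.0161 + 0.5·0.2089²)·9.1399] / (0.2089·√9.1399)
   = [0.354631 + 0.346581] / 0.631552 = 1.110300
d₂ = d₁ − σ√T = 1.110300 − 0.631552 = 0.478748
N(d₁) = 0.866565,  N(d₂) = 0.683941,  e^(−rT) = 0.863162
E₀ = V₀·N(d₁) − D·e^(−rT)·N(d₂)
   = 354.0083·0.866565 − 248.3129·0.863162·0.683941 = 160.179178
B₀ = V₀ − E₀ = 354.0083 − 160.179178 = 193.829122

B0=193.8291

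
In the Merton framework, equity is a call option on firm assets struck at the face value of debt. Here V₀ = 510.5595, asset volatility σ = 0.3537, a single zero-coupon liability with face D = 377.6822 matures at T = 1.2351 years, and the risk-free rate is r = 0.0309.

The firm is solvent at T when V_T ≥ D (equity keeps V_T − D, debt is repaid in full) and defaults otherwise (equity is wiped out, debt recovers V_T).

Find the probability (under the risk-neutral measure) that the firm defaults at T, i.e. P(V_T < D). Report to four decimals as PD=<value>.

d₁ = [ln(V₀/D) + (r + σ²/2)T] / (σ√T)
   = [ln(510.5595/377.6822) + (0.0309 + 0.5·0.3537²)·1.2351] / (0.3537·√1.2351)
   = [0.301454 + 0.115422] / 0.393085 = 1.060526
d₂ = d₁ − σ√T = 1.060526 − 0.393085 = 0.667441
risk-neutral PD = N(−d₂) = N(-0.667441) = 0.252245

PD=0.2522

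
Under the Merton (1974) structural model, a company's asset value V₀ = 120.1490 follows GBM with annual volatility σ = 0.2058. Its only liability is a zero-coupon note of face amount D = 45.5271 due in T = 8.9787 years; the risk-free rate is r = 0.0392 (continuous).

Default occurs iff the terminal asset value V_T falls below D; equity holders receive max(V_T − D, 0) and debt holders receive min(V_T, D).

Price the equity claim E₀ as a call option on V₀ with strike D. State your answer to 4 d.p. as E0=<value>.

d₁ = [ln(V₀/D) + (r + σ²/2)T] / (σ√T)
   = [ln(120.1490/45.5271) + (0.0392 + 0.5·0.2058²)·8.9787] / (0.2058·√8.9787)
   = [0.970425 + 0.542105] / 0.616669 = 2.452743
d₂ = d₁ − σ√T = 2.452743 − 0.616669 = 1.836074
N(d₁) = 0.992911,  N(d₂) = 0.966827,  e^(−rT) = 0.703305
E₀ = V₀·N(d₁) − D·e^(−rT)·N(d₂)
   = 120.1490·0.992911 − 45.5271·0.703305·0.966827 = 88.340082

E0=88.3401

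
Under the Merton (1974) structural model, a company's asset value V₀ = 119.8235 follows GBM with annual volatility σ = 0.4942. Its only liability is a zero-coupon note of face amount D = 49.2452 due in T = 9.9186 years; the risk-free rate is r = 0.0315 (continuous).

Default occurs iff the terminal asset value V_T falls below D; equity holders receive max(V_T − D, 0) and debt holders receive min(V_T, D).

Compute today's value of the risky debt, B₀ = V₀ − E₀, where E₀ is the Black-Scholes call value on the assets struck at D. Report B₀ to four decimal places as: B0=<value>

B0=25.1809

d₁ = [ln(V₀/D) + (r + σ²/2)T] / (σ√T)
   = [ln(119.8235/49.2452) + (0.0315 + 0.5·0.4942²)·9.9186] / (0.4942·√9.9186)
   = [0.889208 + 1.523664] / 1.556424 = 1.550266
d₂ = d₁ − σ√T = 1.550266 − 1.556424 = -0.006158
N(d₁) = 0.939461,  N(d₂) = 0.497543,  e^(−rT) = 0.731663
E₀ = V₀·N(d₁) − D·e^(−rT)·N(d₂)
   = 119.8235·0.939461 − 49.2452·0.731663·0.497543 = 94.642607
B₀ = V₀ − E₀ = 119.8235 − 94.642607 = 25.180893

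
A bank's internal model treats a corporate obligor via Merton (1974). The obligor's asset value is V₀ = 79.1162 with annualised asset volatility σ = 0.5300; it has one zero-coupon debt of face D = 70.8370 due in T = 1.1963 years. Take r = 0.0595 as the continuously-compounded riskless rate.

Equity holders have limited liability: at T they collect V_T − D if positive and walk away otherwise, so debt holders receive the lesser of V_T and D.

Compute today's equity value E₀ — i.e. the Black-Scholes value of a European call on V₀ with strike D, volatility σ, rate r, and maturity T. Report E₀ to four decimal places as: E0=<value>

E0=23.8989

d₁ = [ln(V₀/D) + (r + σ²/2)T] / (σ√T)
   = [ln(79.1162/70.8370) + (0.0595 + 0.5·0.5300²)·1.1963] / (0.5300·√1.1963)
   = [0.110536 + 0.239200] / 0.579690 = 0.603316
d₂ = d₁ − σ√T = 0.603316 − 0.579690 = 0.023626
N(d₁) = 0.726851,  N(d₂) = 0.509424,  e^(−rT) = 0.931294
E₀ = V₀·N(d₁) − D·e^(−rT)·N(d₂)
   = 79.1162·0.726851 − 70.8370·0.931294·0.509424 = 23.898886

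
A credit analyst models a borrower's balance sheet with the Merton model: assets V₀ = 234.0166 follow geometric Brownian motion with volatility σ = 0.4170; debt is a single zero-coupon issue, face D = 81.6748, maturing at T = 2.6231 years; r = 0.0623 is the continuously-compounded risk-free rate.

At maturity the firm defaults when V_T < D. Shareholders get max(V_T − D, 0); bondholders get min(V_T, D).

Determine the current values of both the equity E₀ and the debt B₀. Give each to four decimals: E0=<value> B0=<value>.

d₁ = [ln(V₀/D) + (r + σ²/2)T] / (σ√T)
   = [ln(234.0166/81.6748) + (0.0623 + 0.5·0.4170²)·2.6231] / (0.4170·√2.6231)
   = [1.052647 + 0.391483] / 0.675373 = 2.138271
d₂ = d₁ − σ√T = 2.138271 − 0.675373 = 1.462898
N(d₁) = 0.983753,  N(d₂) = 0.928252,  e^(−rT) = 0.849235
E₀ = V₀·N(d₁) − D·e^(−rT)·N(d₂)
   = 234.0166·0.983753 − 81.6748·0.849235·0.928252 = 165.829824
B₀ = V₀ − E₀ = 234.0166 − 165.829824 = 68.186776

E0=165.8298 B0=68.1868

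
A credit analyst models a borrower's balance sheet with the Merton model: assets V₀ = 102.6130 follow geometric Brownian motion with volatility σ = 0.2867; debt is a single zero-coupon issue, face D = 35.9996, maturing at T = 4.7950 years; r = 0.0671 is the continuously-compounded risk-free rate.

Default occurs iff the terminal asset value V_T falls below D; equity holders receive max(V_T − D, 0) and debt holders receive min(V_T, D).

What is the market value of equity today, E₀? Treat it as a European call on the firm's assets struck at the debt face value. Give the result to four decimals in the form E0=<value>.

d₁ = [ln(V₀/D) + (r + σ²/2)T] / (σ√T)
   = [ln(102.6130/35.9996) + (0.0671 + 0.5·0.2867²)·4.7950] / (0.2867·√4.7950)
   = [1.047457 + 0.518812] / 0.627801 = 2.494848
d₂ = d₁ − σ√T = 2.494848 − 0.627801 = 1.867047
N(d₁) = 0.993699,  N(d₂) = 0.969053,  e^(−rT) = 0.724883
E₀ = V₀·N(d₁) − D·e^(−rT)·N(d₂)
   = 102.6130·0.993699 − 35.9996·0.724883·0.969053 = 76.678561

E0=76.6786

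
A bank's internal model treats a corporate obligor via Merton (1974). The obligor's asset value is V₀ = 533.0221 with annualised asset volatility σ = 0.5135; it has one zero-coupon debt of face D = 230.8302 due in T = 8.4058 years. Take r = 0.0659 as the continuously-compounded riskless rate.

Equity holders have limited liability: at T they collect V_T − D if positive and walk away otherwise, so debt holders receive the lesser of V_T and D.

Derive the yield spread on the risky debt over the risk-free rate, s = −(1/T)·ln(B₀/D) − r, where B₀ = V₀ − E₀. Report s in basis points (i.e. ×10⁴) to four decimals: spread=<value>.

d₁ = [ln(V₀/D) + (r + σ²/2)T] / (σ√T)
   = [ln(533.0221/230.8302) + (0.0659 + 0.5·0.5135²)·8.4058] / (0.5135·√8.4058)
   = [0.836881 + 1.662172] / 1.488778 = 1.678593
d₂ = d₁ − σ√T = 1.678593 − 1.488778 = 0.189815
N(d₁) = 0.953384,  N(d₂) = 0.575273,  e^(−rT) = 0.574680
E₀ = V₀·N(d₁) − D·e^(−rT)·N(d₂)
   = 533.0221·0.953384 − 230.8302·0.574680·0.575273 = 431.862963
B₀ = V₀ − E₀ = 533.0221 − 431.862963 = 101.159137
spread = −(1/T)·ln(B₀/D) − r = −(1/8.4058)·ln(101.159137/230.8302) − 0.0659 = 0.03224503
in basis points: 0.03224503 × 10⁴ = 322.4503 bp

spread=322.4503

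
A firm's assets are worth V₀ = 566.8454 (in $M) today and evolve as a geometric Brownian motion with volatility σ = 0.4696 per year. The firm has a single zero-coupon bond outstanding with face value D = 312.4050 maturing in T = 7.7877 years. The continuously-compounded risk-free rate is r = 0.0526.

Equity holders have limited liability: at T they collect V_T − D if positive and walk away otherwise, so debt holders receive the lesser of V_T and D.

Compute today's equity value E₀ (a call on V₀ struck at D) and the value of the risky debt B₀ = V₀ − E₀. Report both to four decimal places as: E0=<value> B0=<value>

E0=409.9978 B0=156.8476

d₁ = [ln(V₀/D) + (r + σ²/2)T] / (σ√T)
   = [ln(566.8454/312.4050) + (0.0526 + 0.5·0.4696²)·7.7877] / (0.4696·√7.7877)
   = [0.595786 + 1.268321] / 1.310487 = 1.422454
d₂ = d₁ − σ√T = 1.422454 − 1.310487 = 0.111967
N(d₁) = 0.922553,  N(d₂) = 0.544575,  e^(−rT) = 0.663894
E₀ = V₀·N(d₁) − D·e^(−rT)·N(d₂)
   = 566.8454·0.922553 − 312.4050·0.663894·0.544575 = 409.997834
B₀ = V₀ − E₀ = 566.8454 − 409.997834 = 156.847566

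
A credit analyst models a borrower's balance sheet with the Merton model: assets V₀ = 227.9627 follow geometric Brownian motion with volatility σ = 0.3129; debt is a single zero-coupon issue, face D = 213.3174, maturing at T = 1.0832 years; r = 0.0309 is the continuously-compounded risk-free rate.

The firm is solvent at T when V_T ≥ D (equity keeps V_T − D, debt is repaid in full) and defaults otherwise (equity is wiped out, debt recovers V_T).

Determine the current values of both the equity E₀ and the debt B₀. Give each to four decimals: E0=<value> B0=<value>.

d₁ = [ln(V₀/D) + (r + σ²/2)T] / (σ√T)
   = [ln(227.9627/213.3174) + (0.0309 + 0.5·0.3129²)·1.0832] / (0.3129·√1.0832)
   = [0.066401 + 0.086497] / 0.325657 = 0.469506
d₂ = d₁ − σ√T = 0.469506 − 0.325657 = 0.143850
N(d₁) = 0.680646,  N(d₂) = 0.557190,  e^(−rT) = 0.967083
E₀ = V₀·N(d₁) − D·e^(−rT)·N(d₂)
   = 227.9627·0.680646 − 213.3174·0.967083·0.557190 = 40.215967
B₀ = V₀ − E₀ = 227.9627 − 40.215967 = 187.746733

E0=40.2160 B0=187.7467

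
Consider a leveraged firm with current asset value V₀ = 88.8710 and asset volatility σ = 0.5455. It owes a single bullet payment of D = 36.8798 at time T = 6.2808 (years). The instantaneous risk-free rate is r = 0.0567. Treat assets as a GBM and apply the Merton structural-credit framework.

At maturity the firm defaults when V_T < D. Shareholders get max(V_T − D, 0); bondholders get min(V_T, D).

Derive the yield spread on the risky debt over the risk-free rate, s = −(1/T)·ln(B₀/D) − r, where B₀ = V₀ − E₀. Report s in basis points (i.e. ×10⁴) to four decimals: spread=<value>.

d₁ = [ln(V₀/D) + (r + σ²/2)T] / (σ√T)
   = [ln(88.8710/36.8798) + (0.0567 + 0.5·0.5455²)·6.2808] / (0.5455·√6.2808)
   = [0.879522 + 1.290611] / 1.367106 = 1.587392
d₂ = d₁ − σ√T = 1.587392 − 1.367106 = 0.220285
N(d₁) = 0.943788,  N(d₂) = 0.587176,  e^(−rT) = 0.700388
E₀ = V₀·N(d₁) − D·e^(−rT)·N(d₂)
   = 88.8710·0.943788 − 36.8798·0.700388·0.587176 = 68.708548
B₀ = V₀ − E₀ = 88.8710 − 68.708548 = 20.162452
spread = −(1/T)·ln(B₀/D) − r = −(1/6.2808)·ln(20.162452/36.8798) − 0.0567 = 0.03944092
in basis points: 0.03944092 × 10⁴ = 394.4092 bp

spread=394.4092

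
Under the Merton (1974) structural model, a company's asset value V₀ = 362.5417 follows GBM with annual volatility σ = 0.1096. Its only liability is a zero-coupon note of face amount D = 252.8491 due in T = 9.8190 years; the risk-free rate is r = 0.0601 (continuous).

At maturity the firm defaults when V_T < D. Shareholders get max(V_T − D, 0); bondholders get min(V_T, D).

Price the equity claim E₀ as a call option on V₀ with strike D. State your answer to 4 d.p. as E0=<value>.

d₁ = [ln(V₀/D) + (r + σ²/2)T] / (σ√T)
   = [ln(362.5417/252.8491) + (0.0601 + 0.5·0.1096²)·9.8190] / (0.1096·√9.8190)
   = [0.360347 + 0.649096] / 0.343435 = 2.939255
d₂ = d₁ − σ√T = 2.939255 − 0.343435 = 2.595820
N(d₁) = 0.998355,  N(d₂) = 0.995282,  e^(−rT) = 0.554260
E₀ = V₀·N(d₁) − D·e^(−rT)·N(d₂)
   = 362.5417·0.998355 − 252.8491·0.554260·0.995282 = 222.462482

E0=222.4625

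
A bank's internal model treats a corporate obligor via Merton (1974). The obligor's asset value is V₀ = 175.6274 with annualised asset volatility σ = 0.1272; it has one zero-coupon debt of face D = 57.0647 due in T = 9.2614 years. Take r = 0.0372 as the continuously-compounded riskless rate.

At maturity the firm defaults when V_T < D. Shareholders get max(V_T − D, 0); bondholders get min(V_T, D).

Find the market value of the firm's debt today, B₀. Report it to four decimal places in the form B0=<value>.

B0=40.4331

d₁ = [ln(V₀/D) + (r + σ²/2)T] / (σ√T)
   = [ln(175.6274/57.0647) + (0.0372 + 0.5·0.1272²)·9.2614] / (0.1272·√9.2614)
   = [1.124179 + 0.419448] / 0.387102 = 3.987649
d₂ = d₁ − σ√T = 3.987649 − 0.387102 = 3.600547
N(d₁) = 0.999967,  N(d₂) = 0.999841,  e^(−rT) = 0.708557
E₀ = V₀·N(d₁) − D·e^(−rT)·N(d₂)
   = 175.6274·0.999967 − 57.0647·0.708557·0.999841 = 135.194339
B₀ = V₀ − E₀ = 175.6274 − 135.194339 = 40.433061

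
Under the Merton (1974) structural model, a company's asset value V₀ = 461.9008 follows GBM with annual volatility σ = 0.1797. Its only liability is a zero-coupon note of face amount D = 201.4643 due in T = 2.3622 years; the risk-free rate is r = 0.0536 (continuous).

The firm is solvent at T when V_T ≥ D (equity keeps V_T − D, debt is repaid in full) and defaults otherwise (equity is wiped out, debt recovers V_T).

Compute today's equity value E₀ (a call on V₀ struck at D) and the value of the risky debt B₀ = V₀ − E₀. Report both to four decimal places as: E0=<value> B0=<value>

d₁ = [ln(V₀/D) + (r + σ²/2)T] / (σ√T)
   = [ln(461.9008/201.4643) + (0.0536 + 0.5·0.1797²)·2.3622] / (0.1797·√2.3622)
   = [0.829738 + 0.164754] / 0.276189 = 3.600766
d₂ = d₁ − σ√T = 3.600766 − 0.276189 = 3.324577
N(d₁) = 0.999841,  N(d₂) = 0.999557,  e^(−rT) = 0.881074
E₀ = V₀·N(d₁) − D·e^(−rT)·N(d₂)
   = 461.9008·0.999841 − 201.4643·0.881074·0.999557 = 284.401206
B₀ = V₀ − E₀ = 461.9008 − 284.401206 = 177.499594

E0=284.4012 B0=177.4996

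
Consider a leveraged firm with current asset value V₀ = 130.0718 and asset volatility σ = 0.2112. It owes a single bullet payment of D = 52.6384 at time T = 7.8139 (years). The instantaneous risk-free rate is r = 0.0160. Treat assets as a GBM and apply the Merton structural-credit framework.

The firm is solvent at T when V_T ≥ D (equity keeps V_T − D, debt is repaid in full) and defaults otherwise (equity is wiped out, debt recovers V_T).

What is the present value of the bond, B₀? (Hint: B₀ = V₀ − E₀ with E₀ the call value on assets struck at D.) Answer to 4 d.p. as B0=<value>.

B0=45.7234

d₁ = [ln(V₀/D) + (r + σ²/2)T] / (σ√T)
   = [ln(130.0718/52.6384) + (0.0160 + 0.5·0.2112²)·7.8139] / (0.2112·√7.8139)
   = [0.904641 + 0.299294] / 0.590375 = 2.039271
d₂ = d₁ − σ√T = 2.039271 − 0.590375 = 1.448896
N(d₁) = 0.979289,  N(d₂) = 0.926317,  e^(−rT) = 0.882477
E₀ = V₀·N(d₁) − D·e^(−rT)·N(d₂)
   = 130.0718·0.979289 − 52.6384·0.882477·0.926317 = 84.348384
B₀ = V₀ − E₀ = 130.0718 − 84.348384 = 45.723416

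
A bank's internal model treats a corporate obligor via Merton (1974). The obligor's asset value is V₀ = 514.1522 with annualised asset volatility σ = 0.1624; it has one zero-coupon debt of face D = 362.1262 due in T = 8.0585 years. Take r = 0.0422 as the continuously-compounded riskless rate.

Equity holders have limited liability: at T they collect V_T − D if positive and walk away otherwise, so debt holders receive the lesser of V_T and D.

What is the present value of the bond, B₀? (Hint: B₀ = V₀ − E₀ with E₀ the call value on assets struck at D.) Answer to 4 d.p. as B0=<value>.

d₁ = [ln(V₀/D) + (r + σ²/2)T] / (σ√T)
   = [ln(514.1522/362.1262) + (0.0422 + 0.5·0.1624²)·8.0585] / (0.1624·√8.0585)
   = [0.350527 + 0.446335] / 0.461013 = 1.728502
d₂ = d₁ − σ√T = 1.728502 − 0.461013 = 1.267489
N(d₁) = 0.958051,  N(d₂) = 0.897510,  e^(−rT) = 0.711721
E₀ = V₀·N(d₁) − D·e^(−rT)·N(d₂)
   = 514.1522·0.958051 − 362.1262·0.711721·0.897510 = 261.266101
B₀ = V₀ − E₀ = 514.1522 − 261.266101 = 252.886099

B0=252.8861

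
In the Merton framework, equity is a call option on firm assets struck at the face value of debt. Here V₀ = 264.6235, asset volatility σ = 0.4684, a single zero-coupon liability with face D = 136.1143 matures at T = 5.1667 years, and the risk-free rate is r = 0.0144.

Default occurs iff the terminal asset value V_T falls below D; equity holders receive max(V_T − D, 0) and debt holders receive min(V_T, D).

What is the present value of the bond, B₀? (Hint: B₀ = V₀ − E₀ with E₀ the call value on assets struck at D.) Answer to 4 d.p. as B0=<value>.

B0=100.4085

d₁ = [ln(V₀/D) + (r + σ²/2)T] / (σ√T)
   = [ln(264.6235/136.1143) + (0.0144 + 0.5·0.4684²)·5.1667] / (0.4684·√5.1667)
   = [0.664813 + 0.641184] / 1.064691 = 1.226644
d₂ = d₁ − σ√T = 1.226644 − 1.064691 = 0.161953
N(d₁) = 0.890022,  N(d₂) = 0.564329,  e^(−rT) = 0.928300
E₀ = V₀·N(d₁) − D·e^(−rT)·N(d₂)
   = 264.6235·0.890022 − 136.1143·0.928300·0.564329 = 164.215001
B₀ = V₀ − E₀ = 264.6235 − 164.215001 = 100.408499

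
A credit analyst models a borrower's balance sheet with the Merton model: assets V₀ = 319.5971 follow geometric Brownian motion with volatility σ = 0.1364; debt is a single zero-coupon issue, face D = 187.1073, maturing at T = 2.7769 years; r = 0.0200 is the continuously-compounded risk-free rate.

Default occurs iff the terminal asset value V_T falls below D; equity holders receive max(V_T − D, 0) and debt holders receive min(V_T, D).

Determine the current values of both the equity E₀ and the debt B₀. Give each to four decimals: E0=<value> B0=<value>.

E0=142.6768 B0=176.9203

d₁ = [ln(V₀/D) + (r + σ²/2)T] / (σ√T)
   = [ln(319.5971/187.1073) + (0.0200 + 0.5·0.1364²)·2.7769] / (0.1364·√2.7769)
   = [0.535379 + 0.081370] / 0.227297 = 2.713401
d₂ = d₁ − σ√T = 2.713401 − 0.227297 = 2.486103
N(d₁) = 0.996670,  N(d₂) = 0.993542,  e^(−rT) = 0.945976
E₀ = V₀·N(d₁) − D·e^(−rT)·N(d₂)
   = 319.5971·0.996670 − 187.1073·0.945976·0.993542 = 142.676843
B₀ = V₀ − E₀ = 319.5971 − 142.676843 = 176.920257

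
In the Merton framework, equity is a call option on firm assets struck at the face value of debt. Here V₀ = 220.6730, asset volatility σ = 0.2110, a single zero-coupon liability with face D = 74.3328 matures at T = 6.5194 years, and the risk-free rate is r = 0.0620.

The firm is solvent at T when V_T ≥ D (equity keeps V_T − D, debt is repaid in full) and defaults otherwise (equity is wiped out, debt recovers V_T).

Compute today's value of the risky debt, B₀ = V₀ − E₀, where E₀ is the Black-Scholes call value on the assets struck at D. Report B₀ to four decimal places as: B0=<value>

B0=49.5718

d₁ = [ln(V₀/D) + (r + σ²/2)T] / (σ√T)
   = [ln(220.6730/74.3328) + (0.0620 + 0.5·0.2110²)·6.5194] / (0.2110·√6.5194)
   = [1.088130 + 0.549328] / 0.538749 = 3.039371
d₂ = d₁ − σ√T = 3.039371 − 0.538749 = 2.500623
N(d₁) = 0.998815,  N(d₂) = 0.993801,  e^(−rT) = 0.667509
E₀ = V₀·N(d₁) − D·e^(−rT)·N(d₂)
   = 220.6730·0.998815 − 74.3328·0.667509·0.993801 = 171.101198
B₀ = V₀ − E₀ = 220.6730 − 171.101198 = 49.571802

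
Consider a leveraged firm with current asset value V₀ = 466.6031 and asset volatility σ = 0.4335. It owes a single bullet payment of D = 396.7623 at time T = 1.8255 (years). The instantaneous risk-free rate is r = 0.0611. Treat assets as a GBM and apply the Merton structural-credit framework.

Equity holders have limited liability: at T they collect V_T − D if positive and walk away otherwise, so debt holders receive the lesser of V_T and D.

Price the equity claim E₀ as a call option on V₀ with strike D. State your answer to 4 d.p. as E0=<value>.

E0=160.2624

d₁ = [ln(V₀/D) + (r + σ²/2)T] / (σ√T)
   = [ln(466.6031/396.7623) + (0.0611 + 0.5·0.4335²)·1.8255] / (0.4335·√1.8255)
   = [0.162142 + 0.283064] / 0.585706 = 0.760117
d₂ = d₁ − σ√T = 0.760117 − 0.585706 = 0.174411
N(d₁) = 0.776408,  N(d₂) = 0.569229,  e^(−rT) = 0.894457
E₀ = V₀·N(d₁) − D·e^(−rT)·N(d₂)
   = 466.6031·0.776408 − 396.7623·0.894457·0.569229 = 160.262428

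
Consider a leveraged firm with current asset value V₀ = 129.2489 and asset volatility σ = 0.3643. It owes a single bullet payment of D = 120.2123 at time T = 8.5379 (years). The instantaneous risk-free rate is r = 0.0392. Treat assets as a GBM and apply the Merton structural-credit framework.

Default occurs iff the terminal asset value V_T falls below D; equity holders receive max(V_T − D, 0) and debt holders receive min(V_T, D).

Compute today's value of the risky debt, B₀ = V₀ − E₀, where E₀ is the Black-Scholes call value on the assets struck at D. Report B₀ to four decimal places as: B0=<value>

d₁ = [ln(V₀/D) + (r + σ²/2)T] / (σ√T)
   = [ln(129.2489/120.2123) + (0.0392 + 0.5·0.3643²)·8.5379] / (0.3643·√8.5379)
   = [0.072481 + 0.901237] / 1.064473 = 0.914742
d₂ = d₁ − σ√T = 0.914742 − 1.064473 = -0.149732
N(d₁) = 0.819836,  N(d₂) = 0.440488,  e^(−rT) = 0.715563
E₀ = V₀·N(d₁) − D·e^(−rT)·N(d₂)
   = 129.2489·0.819836 − 120.2123·0.715563·0.440488 = 68.072384
B₀ = V₀ − E₀ = 129.2489 − 68.072384 = 61.176516

B0=61.1765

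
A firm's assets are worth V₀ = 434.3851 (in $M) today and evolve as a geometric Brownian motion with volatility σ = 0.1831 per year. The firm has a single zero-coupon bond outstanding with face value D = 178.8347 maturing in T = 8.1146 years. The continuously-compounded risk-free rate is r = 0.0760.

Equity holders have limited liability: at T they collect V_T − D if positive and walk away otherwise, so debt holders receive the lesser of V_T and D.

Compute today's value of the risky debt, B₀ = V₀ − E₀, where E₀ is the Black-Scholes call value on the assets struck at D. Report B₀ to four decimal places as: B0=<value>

d₁ = [ln(V₀/D) + (r + σ²/2)T] / (σ√T)
   = [ln(434.3851/178.8347) + (0.0760 + 0.5·0.1831²)·8.1146] / (0.1831·√8.1146)
   = [0.887470 + 0.752733] / 0.521581 = 3.144674
d₂ = d₁ − σ√T = 3.144674 − 0.521581 = 2.623093
N(d₁) = 0.999169,  N(d₂) = 0.995643,  e^(−rT) = 0.539717
E₀ = V₀·N(d₁) − D·e^(−rT)·N(d₂)
   = 434.3851·0.999169 − 178.8347·0.539717·0.995643 = 337.924286
B₀ = V₀ − E₀ = 434.3851 − 337.924286 = 96.460814

B0=96.4608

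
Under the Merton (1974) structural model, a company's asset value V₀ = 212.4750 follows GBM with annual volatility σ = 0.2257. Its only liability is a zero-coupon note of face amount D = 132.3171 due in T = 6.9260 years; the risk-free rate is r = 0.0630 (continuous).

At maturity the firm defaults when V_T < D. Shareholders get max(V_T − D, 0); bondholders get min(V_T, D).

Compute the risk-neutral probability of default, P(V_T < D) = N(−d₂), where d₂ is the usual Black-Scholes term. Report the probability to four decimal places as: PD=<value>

d₁ = [ln(V₀/D) + (r + σ²/2)T] / (σ√T)
   = [ln(212.4750/132.3171) + (0.0630 + 0.5·0.2257²)·6.9260] / (0.2257·√6.9260)
   = [0.473623 + 0.612745] / 0.593981 = 1.828960
d₂ = d₁ − σ√T = 1.828960 − 0.593981 = 1.234978
risk-neutral PD = N(−d₂) = N(-1.234978) = 0.108419

PD=0.1084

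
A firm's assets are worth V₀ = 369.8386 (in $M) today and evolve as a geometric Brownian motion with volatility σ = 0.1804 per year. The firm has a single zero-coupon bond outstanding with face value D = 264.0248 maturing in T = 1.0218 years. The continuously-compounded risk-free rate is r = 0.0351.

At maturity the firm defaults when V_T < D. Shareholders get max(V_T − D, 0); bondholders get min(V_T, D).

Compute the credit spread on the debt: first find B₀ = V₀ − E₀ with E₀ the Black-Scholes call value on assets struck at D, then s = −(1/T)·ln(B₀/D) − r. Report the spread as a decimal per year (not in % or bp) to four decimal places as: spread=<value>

spread=0.0016

d₁ = [ln(V₀/D) + (r + σ²/2)T] / (σ√T)
   = [ln(369.8386/264.0248) + (0.0351 + 0.5·0.1804²)·1.0218] / (0.1804·√1.0218)
   = [0.337024 + 0.052492] / 0.182356 = 2.136021
d₂ = d₁ − σ√T = 2.136021 − 0.182356 = 1.953665
N(d₁) = 0.983661,  N(d₂) = 0.974630,  e^(−rT) = 0.964770
E₀ = V₀·N(d₁) − D·e^(−rT)·N(d₂)
   = 369.8386·0.983661 − 264.0248·0.964770·0.974630 = 115.534997
B₀ = V₀ − E₀ = 369.8386 − 115.534997 = 254.303603
spread = −(1/T)·ln(B₀/D) − r = −(1/1.0218)·ln(254.303603/264.0248) − 0.0351 = 0.00161383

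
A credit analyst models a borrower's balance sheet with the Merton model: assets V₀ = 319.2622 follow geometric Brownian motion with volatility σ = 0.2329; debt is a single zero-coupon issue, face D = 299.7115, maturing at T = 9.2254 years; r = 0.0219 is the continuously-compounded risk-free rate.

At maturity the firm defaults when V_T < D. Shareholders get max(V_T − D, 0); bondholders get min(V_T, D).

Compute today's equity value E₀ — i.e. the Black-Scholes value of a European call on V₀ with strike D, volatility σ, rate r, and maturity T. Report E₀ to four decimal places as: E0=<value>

d₁ = [ln(V₀/D) + (r + σ²/2)T] / (σ√T)
   = [ln(319.2622/299.7115) + (0.0219 + 0.5·0.2329²)·9.2254] / (0.2329·√9.2254)
   = [0.063192 + 0.452240] / 0.707395 = 0.728635
d₂ = d₁ − σ√T = 0.728635 − 0.707395 = 0.021239
N(d₁) = 0.766887,  N(d₂) = 0.508473,  e^(−rT) = 0.817065
E₀ = V₀·N(d₁) − D·e^(−rT)·N(d₂)
   = 319.2622·0.766887 − 299.7115·0.817065·0.508473 = 120.321404

E0=120.3214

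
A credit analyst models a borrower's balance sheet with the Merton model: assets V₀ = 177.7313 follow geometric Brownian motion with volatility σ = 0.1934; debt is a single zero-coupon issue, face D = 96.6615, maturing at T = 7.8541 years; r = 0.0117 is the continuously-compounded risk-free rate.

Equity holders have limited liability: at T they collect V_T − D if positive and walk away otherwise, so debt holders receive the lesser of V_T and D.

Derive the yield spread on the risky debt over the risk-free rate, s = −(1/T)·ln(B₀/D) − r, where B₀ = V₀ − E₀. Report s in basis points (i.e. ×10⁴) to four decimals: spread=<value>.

d₁ = [ln(V₀/D) + (r + σ²/2)T] / (σ√T)
   = [ln(177.7313/96.6615) + (0.0117 + 0.5·0.1934²)·7.8541] / (0.1934·√7.8541)
   = [0.609058 + 0.238779] / 0.542007 = 1.564254
d₂ = d₁ − σ√T = 1.564254 − 0.542007 = 1.022247
N(d₁) = 0.941121,  N(d₂) = 0.846668,  e^(−rT) = 0.912203
E₀ = V₀·N(d₁) − D·e^(−rT)·N(d₂)
   = 177.7313·0.941121 − 96.6615·0.912203·0.846668 = 92.611803
B₀ = V₀ − E₀ = 177.7313 − 92.611803 = 85.119497
spread = −(1/T)·ln(B₀/D) − r = −(1/7.8541)·ln(85.119497/96.6615) − 0.0117 = 0.00449015
in basis points: 0.00449015 × 10⁴ = 44.9015 bp

spread=44.9015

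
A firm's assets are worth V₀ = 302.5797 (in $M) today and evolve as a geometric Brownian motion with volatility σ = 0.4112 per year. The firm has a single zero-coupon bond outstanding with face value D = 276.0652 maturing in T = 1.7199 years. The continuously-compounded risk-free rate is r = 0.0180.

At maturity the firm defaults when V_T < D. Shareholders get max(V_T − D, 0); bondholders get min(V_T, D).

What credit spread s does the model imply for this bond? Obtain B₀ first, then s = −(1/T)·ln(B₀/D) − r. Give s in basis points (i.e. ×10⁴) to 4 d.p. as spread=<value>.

d₁ = [ln(V₀/D) + (r + σ²/2)T] / (σ√T)
   = [ln(302.5797/276.0652) + (0.0180 + 0.5·0.4112²)·1.7199] / (0.4112·√1.7199)
   = [0.091708 + 0.176363] / 0.539268 = 0.497101
d₂ = d₁ − σ√T = 0.497101 − 0.539268 = -0.042167
N(d₁) = 0.690441,  N(d₂) = 0.483183,  e^(−rT) = 0.969516
E₀ = V₀·N(d₁) − D·e^(−rT)·N(d₂)
   = 302.5797·0.690441 − 276.0652·0.969516·0.483183 = 79.589758
B₀ = V₀ − E₀ = 302.5797 − 79.589758 = 222.989942
spread = −(1/T)·ln(B₀/D) − r = −(1/1.7199)·ln(222.989942/276.0652) − 0.0180 = 0.10614117
in basis points: 0.10614117 × 10⁴ = 1061.4117 bp

spread=1061.4117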